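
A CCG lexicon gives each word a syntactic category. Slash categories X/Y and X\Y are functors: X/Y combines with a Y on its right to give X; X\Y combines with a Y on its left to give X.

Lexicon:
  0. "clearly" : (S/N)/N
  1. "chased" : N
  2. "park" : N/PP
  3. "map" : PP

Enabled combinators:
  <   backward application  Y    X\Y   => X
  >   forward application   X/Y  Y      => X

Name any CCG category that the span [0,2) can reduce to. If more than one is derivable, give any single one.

[0,4] S   >
  [0,2] S/N   >
    [0,1] "clearly" : (S/N)/N
    [1,2] "chased" : N
  [2,4] N   >
    [2,3] "park" : N/PP
    [3,4] "map" : PP

S/N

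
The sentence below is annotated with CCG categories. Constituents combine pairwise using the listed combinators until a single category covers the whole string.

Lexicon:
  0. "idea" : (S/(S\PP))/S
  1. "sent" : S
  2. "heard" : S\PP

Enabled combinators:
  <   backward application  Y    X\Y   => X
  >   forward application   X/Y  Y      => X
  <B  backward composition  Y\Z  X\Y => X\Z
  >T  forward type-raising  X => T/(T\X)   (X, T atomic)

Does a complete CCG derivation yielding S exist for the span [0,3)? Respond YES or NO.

[0,3] S   >
  [0,2] S/(S\PP)   >
    [0,1] "idea" : (S/(S\PP))/S
    [1,2] "sent" : S
  [2,3] "heard" : S\PP

YES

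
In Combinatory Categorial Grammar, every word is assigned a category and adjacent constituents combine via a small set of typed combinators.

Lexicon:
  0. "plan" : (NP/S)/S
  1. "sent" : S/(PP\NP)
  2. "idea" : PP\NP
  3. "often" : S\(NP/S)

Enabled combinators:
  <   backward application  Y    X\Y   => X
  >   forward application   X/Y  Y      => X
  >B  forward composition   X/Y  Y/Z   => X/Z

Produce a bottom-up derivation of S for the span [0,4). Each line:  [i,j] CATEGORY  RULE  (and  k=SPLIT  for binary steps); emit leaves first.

[0,4] S   <
  [0,3] NP/S   >
    [0,1] "plan" : (NP/S)/S
    [1,3] S   >
      [1,2] "sent" : S/(PP\NP)
      [2,3] "idea" : PP\NP
  [3,4] "often" : S\(NP/S)

[0,1] (NP/S)/S  lex  "plan"
[1,2] S/(PP\NP)  lex  "sent"
[2,3] PP\NP  lex  "idea"
[1,3] S  >  k=2
[0,3] NP/S  >  k=1
[3,4] S\(NP/S)  lex  "often"
[0,4] S  <  k=3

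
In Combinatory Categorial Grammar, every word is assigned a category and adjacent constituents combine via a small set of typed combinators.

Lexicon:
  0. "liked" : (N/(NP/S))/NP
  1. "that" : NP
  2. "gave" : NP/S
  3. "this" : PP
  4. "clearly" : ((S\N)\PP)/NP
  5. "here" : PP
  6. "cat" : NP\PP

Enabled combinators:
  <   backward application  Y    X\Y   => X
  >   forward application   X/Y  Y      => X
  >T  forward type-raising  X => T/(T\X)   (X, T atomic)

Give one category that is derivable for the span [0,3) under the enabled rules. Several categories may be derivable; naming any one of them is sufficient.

[0,7] S   <
  [0,3] N   >
    [0,2] N/(NP/S)   >
      [0,1] "liked" : (N/(NP/S))/NP
      [1,2] "that" : NP
    [2,3] "gave" : NP/S
  [3,7] S\N   <
    [3,4] "this" : PP
    [4,7] (S\N)\PP   >
      [4,5] "clearly" : ((S\N)\PP)/NP
      [5,7] NP   >
        [5,6] NP/(NP\PP)   >T
          [5,6] "here" : PP
        [6,7] "cat" : NP\PP

N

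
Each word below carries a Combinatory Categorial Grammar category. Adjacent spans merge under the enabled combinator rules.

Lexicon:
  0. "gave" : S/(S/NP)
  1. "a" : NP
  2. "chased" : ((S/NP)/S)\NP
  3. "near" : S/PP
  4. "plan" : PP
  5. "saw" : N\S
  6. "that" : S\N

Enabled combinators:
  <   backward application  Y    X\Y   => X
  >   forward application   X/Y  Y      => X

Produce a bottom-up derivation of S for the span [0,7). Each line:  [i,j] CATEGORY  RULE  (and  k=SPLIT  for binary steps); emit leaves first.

[0,1] S/(S/NP)  lex  "gave"
[1,2] NP  lex  "a"
[2,3] ((S/NP)/S)\NP  lex  "chased"
[1,3] (S/NP)/S  <  k=2
[3,4] S/PP  lex  "near"
[4,5] PP  lex  "plan"
[3,5] S  >  k=4
[5,6] N\S  lex  "saw"
[3,6] N  <  k=5
[6,7] S\N  lex  "that"
[3,7] S  <  k=6
[1,7] S/NP  >  k=3
[0,7] S  >  k=1

[0,7] S   >
  [0,1] "gave" : S/(S/NP)
  [1,7] S/NP   >
    [1,3] (S/NP)/S   <
      [1,2] "a" : NP
      [2,3] "chased" : ((S/NP)/S)\NP
    [3,7] S   <
      [3,6] N   <
        [3,5] S   >
          [3,4] "near" : S/PP
          [4,5] "plan" : PP
        [5,6] "saw" : N\S
      [6,7] "that" : S\N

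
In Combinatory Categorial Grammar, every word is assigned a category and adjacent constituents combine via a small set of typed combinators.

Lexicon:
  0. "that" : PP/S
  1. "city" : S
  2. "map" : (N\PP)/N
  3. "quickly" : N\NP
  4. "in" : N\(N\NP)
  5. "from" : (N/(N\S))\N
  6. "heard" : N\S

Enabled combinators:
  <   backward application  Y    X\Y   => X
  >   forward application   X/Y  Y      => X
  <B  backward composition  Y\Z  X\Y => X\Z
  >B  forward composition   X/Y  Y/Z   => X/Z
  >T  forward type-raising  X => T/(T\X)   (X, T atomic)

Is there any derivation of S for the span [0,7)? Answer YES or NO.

PP/S S (N\PP)/N N\NP N\(N\NP) (N/(N\S))\N N\S
CKY chart[0,7] = {N, N/(N\N), NP/(NP\N), PP/(PP\N), S/(S\N)}; S ∉ chart

NO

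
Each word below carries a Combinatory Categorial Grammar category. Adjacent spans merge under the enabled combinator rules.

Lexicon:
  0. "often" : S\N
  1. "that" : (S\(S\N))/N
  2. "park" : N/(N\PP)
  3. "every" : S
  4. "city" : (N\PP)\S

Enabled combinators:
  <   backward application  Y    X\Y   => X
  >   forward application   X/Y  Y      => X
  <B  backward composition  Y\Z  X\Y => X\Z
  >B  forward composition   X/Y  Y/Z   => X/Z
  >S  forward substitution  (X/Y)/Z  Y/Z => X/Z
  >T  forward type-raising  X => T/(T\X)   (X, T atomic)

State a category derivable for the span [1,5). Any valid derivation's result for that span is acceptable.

[0,5] S   <
  [0,1] "often" : S\N
  [1,5] S\(S\N)   >
    [1,2] "that" : (S\(S\N))/N
    [2,5] N   >
      [2,3] "park" : N/(N\PP)
      [3,5] N\PP   <
        [3,4] "every" : S
        [4,5] "city" : (N\PP)\S

S\(S\N)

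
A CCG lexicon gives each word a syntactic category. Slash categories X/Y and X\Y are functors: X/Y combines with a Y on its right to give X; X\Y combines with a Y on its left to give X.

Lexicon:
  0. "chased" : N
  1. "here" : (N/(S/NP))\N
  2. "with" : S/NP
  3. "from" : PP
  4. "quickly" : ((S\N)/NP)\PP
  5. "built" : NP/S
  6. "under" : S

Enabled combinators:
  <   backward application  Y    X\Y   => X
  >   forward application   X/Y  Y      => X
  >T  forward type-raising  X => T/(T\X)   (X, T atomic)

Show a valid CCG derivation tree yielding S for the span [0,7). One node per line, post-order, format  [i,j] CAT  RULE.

[0,1] N  lex  "chased"
[1,2] (N/(S/NP))\N  lex  "here"
[0,2] N/(S/NP)  <  k=1
[2,3] S/NP  lex  "with"
[0,3] N  >  k=2
[3,4] PP  lex  "from"
[4,5] ((S\N)/NP)\PP  lex  "quickly"
[3,5] (S\N)/NP  <  k=4
[5,6] NP/S  lex  "built"
[6,7] S  lex  "under"
[5,7] NP  >  k=6
[3,7] S\N  >  k=5
[0,7] S  <  k=3

[0,7] S   <
  [0,3] N   >
    [0,2] N/(S/NP)   <
      [0,1] "chased" : N
      [1,2] "here" : (N/(S/NP))\N
    [2,3] "with" : S/NP
  [3,7] S\N   >
    [3,5] (S\N)/NP   <
      [3,4] "from" : PP
      [4,5] "quickly" : ((S\N)/NP)\PP
    [5,7] NP   >
      [5,6] "built" : NP/S
      [6,7] "under" : S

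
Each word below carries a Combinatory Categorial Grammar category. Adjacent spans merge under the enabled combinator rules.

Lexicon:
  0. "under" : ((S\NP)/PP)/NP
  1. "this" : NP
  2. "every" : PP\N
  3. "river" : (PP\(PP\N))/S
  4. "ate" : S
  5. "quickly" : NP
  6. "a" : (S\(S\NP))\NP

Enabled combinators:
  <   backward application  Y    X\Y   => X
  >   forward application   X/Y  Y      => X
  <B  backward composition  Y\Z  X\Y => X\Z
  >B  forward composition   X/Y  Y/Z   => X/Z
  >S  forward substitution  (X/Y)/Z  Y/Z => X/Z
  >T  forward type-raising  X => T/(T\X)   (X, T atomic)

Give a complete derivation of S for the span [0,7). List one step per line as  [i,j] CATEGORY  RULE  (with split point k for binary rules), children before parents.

[0,7] S   <
  [0,5] S\NP   >
    [0,2] (S\NP)/PP   >
      [0,1] "under" : ((S\NP)/PP)/NP
      [1,2] "this" : NP
    [2,5] PP   <
      [2,3] "every" : PP\N
      [3,5] PP\(PP\N)   >
        [3,4] "river" : (PP\(PP\N))/S
        [4,5] "ate" : S
  [5,7] S\(S\NP)   <
    [5,6] "quickly" : NP
    [6,7] "a" : (S\(S\NP))\NP

[0,1] ((S\NP)/PP)/NP  lex  "under"
[1,2] NP  lex  "this"
[0,2] (S\NP)/PP  >  k=1
[2,3] PP\N  lex  "every"
[3,4] (PP\(PP\N))/S  lex  "river"
[4,5] S  lex  "ate"
[3,5] PP\(PP\N)  >  k=4
[2,5] PP  <  k=3
[0,5] S\NP  >  k=2
[5,6] NP  lex  "quickly"
[6,7] (S\(S\NP))\NP  lex  "a"
[5,7] S\(S\NP)  <  k=6
[0,7] S  <  k=5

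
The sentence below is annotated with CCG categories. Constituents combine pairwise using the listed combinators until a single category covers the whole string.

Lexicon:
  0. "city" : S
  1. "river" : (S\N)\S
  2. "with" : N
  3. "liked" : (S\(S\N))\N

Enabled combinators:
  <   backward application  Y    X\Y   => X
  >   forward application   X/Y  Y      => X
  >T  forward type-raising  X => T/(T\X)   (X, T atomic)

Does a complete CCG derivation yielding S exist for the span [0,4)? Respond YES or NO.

[0,4] S   <
  [0,2] S\N   <
    [0,1] "city" : S
    [1,2] "river" : (S\N)\S
  [2,4] S\(S\N)   <
    [2,3] "with" : N
    [3,4] "liked" : (S\(S\N))\N

YES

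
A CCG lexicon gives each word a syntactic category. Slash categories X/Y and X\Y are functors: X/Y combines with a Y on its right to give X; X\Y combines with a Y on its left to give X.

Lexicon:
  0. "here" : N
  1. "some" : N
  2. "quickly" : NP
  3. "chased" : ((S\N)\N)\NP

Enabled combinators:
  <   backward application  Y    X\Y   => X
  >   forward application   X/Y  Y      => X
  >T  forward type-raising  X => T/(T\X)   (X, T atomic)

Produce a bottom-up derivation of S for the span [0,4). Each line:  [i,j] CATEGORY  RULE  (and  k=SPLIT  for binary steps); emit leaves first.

[0,1] N  lex  "here"
[1,2] N  lex  "some"
[2,3] NP  lex  "quickly"
[3,4] ((S\N)\N)\NP  lex  "chased"
[2,4] (S\N)\N  <  k=3
[1,4] S\N  <  k=2
[0,4] S  <  k=1

[0,4] S   <
  [0,1] "here" : N
  [1,4] S\N   <
    [1,2] "some" : N
    [2,4] (S\N)\N   <
      [2,3] "quickly" : NP
      [3,4] "chased" : ((S\N)\N)\NP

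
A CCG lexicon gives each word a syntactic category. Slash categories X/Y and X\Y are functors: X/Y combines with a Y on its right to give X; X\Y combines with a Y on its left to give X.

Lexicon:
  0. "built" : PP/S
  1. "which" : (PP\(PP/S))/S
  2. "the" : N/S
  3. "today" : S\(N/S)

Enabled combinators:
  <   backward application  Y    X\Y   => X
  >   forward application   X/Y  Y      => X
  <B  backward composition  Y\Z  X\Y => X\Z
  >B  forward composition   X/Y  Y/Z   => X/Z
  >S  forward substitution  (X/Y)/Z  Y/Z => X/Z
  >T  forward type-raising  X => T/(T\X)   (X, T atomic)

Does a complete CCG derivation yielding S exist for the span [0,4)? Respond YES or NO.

PP/S (PP\(PP/S))/S N/S S\(N/S)
CKY chart[0,4] = {N/(N\PP), NP/(NP\PP), PP, PP/(PP\PP), S/(S\PP)}; S ∉ chart

NO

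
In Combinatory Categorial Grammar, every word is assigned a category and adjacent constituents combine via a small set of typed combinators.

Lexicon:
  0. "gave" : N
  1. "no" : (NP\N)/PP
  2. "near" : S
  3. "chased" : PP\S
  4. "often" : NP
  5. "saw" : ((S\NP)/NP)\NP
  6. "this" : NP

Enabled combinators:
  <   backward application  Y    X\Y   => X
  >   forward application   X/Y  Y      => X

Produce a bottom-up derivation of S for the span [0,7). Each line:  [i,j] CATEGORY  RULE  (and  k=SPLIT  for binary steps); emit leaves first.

[0,1] N  lex  "gave"
[1,2] (NP\N)/PP  lex  "no"
[2,3] S  lex  "near"
[3,4] PP\S  lex  "chased"
[2,4] PP  <  k=3
[1,4] NP\N  >  k=2
[0,4] NP  <  k=1
[4,5] NP  lex  "often"
[5,6] ((S\NP)/NP)\NP  lex  "saw"
[4,6] (S\NP)/NP  <  k=5
[6,7] NP  lex  "this"
[4,7] S\NP  >  k=6
[0,7] S  <  k=4

[0,7] S   <
  [0,4] NP   <
    [0,1] "gave" : N
    [1,4] NP\N   >
      [1,2] "no" : (NP\N)/PP
      [2,4] PP   <
        [2,3] "near" : S
        [3,4] "chased" : PP\S
  [4,7] S\NP   >
    [4,6] (S\NP)/NP   <
      [4,5] "often" : NP
      [5,6] "saw" : ((S\NP)/NP)\NP
    [6,7] "this" : NP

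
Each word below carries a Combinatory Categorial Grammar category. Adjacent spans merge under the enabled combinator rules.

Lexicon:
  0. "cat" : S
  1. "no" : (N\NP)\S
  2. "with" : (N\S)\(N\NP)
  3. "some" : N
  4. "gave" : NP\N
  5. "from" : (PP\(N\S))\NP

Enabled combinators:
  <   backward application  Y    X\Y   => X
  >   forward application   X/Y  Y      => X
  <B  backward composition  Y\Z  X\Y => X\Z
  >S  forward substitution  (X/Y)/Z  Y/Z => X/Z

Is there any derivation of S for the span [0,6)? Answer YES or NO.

NO

S (N\NP)\S (N\S)\(N\NP) N NP\N (PP\(N\S))\NP
CKY chart[0,6] = {PP}; S ∉ chart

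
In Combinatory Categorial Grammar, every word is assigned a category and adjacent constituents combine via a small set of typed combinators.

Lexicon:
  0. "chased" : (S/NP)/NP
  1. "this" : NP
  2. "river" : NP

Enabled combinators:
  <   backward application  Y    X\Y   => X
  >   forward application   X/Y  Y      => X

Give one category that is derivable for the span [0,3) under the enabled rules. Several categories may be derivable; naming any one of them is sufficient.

[0,3] S   >
  [0,2] S/NP   >
    [0,1] "chased" : (S/NP)/NP
    [1,2] "this" : NP
  [2,3] "river" : NP

S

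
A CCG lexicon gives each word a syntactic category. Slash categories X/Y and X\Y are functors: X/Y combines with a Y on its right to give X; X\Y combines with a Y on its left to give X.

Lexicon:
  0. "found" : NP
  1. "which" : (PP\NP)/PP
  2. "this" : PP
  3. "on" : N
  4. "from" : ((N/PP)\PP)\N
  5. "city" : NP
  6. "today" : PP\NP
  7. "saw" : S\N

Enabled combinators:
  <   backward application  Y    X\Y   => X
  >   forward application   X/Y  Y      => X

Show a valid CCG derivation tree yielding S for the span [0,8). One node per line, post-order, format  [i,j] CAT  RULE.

[0,1] NP  lex  "found"
[1,2] (PP\NP)/PP  lex  "which"
[2,3] PP  lex  "this"
[1,3] PP\NP  >  k=2
[0,3] PP  <  k=1
[3,4] N  lex  "on"
[4,5] ((N/PP)\PP)\N  lex  "from"
[3,5] (N/PP)\PP  <  k=4
[0,5] N/PP  <  k=3
[5,6] NP  lex  "city"
[6,7] PP\NP  lex  "today"
[5,7] PP  <  k=6
[0,7] N  >  k=5
[7,8] S\N  lex  "saw"
[0,8] S  <  k=7

[0,8] S   <
  [0,7] N   >
    [0,5] N/PP   <
      [0,3] PP   <
        [0,1] "found" : NP
        [1,3] PP\NP   >
          [1,2] "which" : (PP\NP)/PP
          [2,3] "this" : PP
      [3,5] (N/PP)\PP   <
        [3,4] "on" : N
        [4,5] "from" : ((N/PP)\PP)\N
    [5,7] PP   <
      [5,6] "city" : NP
      [6,7] "today" : PP\NP
  [7,8] "saw" : S\N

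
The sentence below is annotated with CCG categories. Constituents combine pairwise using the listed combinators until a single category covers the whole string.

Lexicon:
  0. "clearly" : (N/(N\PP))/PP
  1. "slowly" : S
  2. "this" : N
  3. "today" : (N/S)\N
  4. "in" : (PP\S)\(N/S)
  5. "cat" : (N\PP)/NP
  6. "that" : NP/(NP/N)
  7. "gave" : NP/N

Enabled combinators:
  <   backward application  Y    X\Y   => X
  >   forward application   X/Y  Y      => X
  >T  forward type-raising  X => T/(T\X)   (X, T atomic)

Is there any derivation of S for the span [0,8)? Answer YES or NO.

NO

(N/(N\PP))/PP S N (N/S)\N (PP\S)\(N/S) (N\PP)/NP NP/(NP/N) NP/N
CKY chart[0,8] = {N, N/(N\N), NP/(NP\N), PP/(PP\N), S/(S\N)}; S ∉ chart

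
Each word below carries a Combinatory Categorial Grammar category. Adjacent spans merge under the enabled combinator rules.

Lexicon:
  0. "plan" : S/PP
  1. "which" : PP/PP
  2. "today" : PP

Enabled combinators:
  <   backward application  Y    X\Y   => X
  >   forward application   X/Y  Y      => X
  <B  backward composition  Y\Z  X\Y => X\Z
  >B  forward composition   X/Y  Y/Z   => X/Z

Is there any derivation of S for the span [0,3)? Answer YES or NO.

YES

[0,3] S   >
  [0,2] S/PP   >B
    [0,1] "plan" : S/PP
    [1,2] "which" : PP/PP
  [2,3] "today" : PP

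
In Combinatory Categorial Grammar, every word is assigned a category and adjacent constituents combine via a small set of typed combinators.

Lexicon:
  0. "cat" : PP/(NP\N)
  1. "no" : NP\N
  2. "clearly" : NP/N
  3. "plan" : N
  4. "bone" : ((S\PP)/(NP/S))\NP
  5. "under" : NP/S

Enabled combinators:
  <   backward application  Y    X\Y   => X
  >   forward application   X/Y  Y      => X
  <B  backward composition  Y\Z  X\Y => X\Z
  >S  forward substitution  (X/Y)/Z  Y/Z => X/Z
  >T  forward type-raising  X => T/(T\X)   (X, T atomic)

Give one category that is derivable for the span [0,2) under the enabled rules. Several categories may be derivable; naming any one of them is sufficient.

PP

[0,6] S   <
  [0,2] PP   >
    [0,1] "cat" : PP/(NP\N)
    [1,2] "no" : NP\N
  [2,6] S\PP   >
    [2,5] (S\PP)/(NP/S)   <
      [2,4] NP   >
        [2,3] "clearly" : NP/N
        [3,4] "plan" : N
      [4,5] "bone" : ((S\PP)/(NP/S))\NP
    [5,6] "under" : NP/S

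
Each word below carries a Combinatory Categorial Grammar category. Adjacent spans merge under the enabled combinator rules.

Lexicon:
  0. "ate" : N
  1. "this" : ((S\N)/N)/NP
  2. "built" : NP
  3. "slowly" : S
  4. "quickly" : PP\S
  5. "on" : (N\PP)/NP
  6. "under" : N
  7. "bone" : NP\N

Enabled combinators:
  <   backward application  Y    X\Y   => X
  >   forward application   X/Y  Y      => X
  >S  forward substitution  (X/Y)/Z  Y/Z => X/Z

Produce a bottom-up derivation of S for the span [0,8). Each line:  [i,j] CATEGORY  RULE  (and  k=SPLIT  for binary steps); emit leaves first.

[0,1] N  lex  "ate"
[1,2] ((S\N)/N)/NP  lex  "this"
[2,3] NP  lex  "built"
[1,3] (S\N)/N  >  k=2
[3,4] S  lex  "slowly"
[4,5] PP\S  lex  "quickly"
[3,5] PP  <  k=4
[5,6] (N\PP)/NP  lex  "on"
[6,7] N  lex  "under"
[7,8] NP\N  lex  "bone"
[6,8] NP  <  k=7
[5,8] N\PP  >  k=6
[3,8] N  <  k=5
[1,8] S\N  >  k=3
[0,8] S  <  k=1

[0,8] S   <
  [0,1] "ate" : N
  [1,8] S\N   >
    [1,3] (S\N)/N   >
      [1,2] "this" : ((S\N)/N)/NP
      [2,3] "built" : NP
    [3,8] N   <
      [3,5] PP   <
        [3,4] "slowly" : S
        [4,5] "quickly" : PP\S
      [5,8] N\PP   >
        [5,6] "on" : (N\PP)/NP
        [6,8] NP   <
          [6,7] "under" : N
          [7,8] "bone" : NP\N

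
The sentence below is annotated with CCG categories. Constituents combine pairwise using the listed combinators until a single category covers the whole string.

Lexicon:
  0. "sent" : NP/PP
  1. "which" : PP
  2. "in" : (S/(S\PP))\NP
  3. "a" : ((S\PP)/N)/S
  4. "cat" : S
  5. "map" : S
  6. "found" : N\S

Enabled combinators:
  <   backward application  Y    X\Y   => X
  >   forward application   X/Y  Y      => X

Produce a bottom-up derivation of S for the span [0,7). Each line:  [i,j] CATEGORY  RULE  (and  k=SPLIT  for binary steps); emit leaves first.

[0,7] S   >
  [0,3] S/(S\PP)   <
    [0,2] NP   >
      [0,1] "sent" : NP/PP
      [1,2] "which" : PP
    [2,3] "in" : (S/(S\PP))\NP
  [3,7] S\PP   >
    [3,5] (S\PP)/N   >
      [3,4] "a" : ((S\PP)/N)/S
      [4,5] "cat" : S
    [5,7] N   <
      [5,6] "map" : S
      [6,7] "found" : N\S

[0,1] NP/PP  lex  "sent"
[1,2] PP  lex  "which"
[0,2] NP  >  k=1
[2,3] (S/(S\PP))\NP  lex  "in"
[0,3] S/(S\PP)  <  k=2
[3,4] ((S\PP)/N)/S  lex  "a"
[4,5] S  lex  "cat"
[3,5] (S\PP)/N  >  k=4
[5,6] S  lex  "map"
[6,7] N\S  lex  "found"
[5,7] N  <  k=6
[3,7] S\PP  >  k=5
[0,7] S  >  k=3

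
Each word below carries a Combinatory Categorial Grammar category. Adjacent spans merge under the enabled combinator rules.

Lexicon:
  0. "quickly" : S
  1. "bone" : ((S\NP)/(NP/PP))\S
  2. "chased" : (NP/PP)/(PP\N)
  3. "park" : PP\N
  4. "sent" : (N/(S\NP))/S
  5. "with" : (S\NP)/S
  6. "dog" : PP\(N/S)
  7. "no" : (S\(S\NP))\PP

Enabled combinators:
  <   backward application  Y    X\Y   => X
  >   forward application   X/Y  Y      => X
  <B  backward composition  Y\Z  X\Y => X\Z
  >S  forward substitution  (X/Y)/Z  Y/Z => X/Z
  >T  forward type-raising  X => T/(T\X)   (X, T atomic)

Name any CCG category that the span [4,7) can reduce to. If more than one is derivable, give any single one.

PP

[0,8] S   <
  [0,4] S\NP   >
    [0,2] (S\NP)/(NP/PP)   <
      [0,1] "quickly" : S
      [1,2] "bone" : ((S\NP)/(NP/PP))\S
    [2,4] NP/PP   >
      [2,3] "chased" : (NP/PP)/(PP\N)
      [3,4] "park" : PP\N
  [4,8] S\(S\NP)   <
    [4,7] PP   <
      [4,6] N/S   >S
        [4,5] "sent" : (N/(S\NP))/S
        [5,6] "with" : (S\NP)/S
      [6,7] "dog" : PP\(N/S)
    [7,8] "no" : (S\(S\NP))\PP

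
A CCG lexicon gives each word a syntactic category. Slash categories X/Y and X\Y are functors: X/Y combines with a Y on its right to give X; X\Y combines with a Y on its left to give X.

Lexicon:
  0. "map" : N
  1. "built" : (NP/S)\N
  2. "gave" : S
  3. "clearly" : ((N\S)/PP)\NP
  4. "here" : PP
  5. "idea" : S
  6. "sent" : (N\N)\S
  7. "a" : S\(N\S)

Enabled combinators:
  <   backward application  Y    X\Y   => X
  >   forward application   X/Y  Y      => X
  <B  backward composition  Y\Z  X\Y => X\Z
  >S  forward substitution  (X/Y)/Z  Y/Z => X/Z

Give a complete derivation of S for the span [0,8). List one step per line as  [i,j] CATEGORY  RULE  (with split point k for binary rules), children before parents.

[0,1] N  lex  "map"
[1,2] (NP/S)\N  lex  "built"
[0,2] NP/S  <  k=1
[2,3] S  lex  "gave"
[0,3] NP  >  k=2
[3,4] ((N\S)/PP)\NP  lex  "clearly"
[0,4] (N\S)/PP  <  k=3
[4,5] PP  lex  "here"
[0,5] N\S  >  k=4
[5,6] S  lex  "idea"
[6,7] (N\N)\S  lex  "sent"
[5,7] N\N  <  k=6
[0,7] N\S  <B  k=5
[7,8] S\(N\S)  lex  "a"
[0,8] S  <  k=7

[0,8] S   <
  [0,7] N\S   <B
    [0,5] N\S   >
      [0,4] (N\S)/PP   <
        [0,3] NP   >
          [0,2] NP/S   <
            [0,1] "map" : N
            [1,2] "built" : (NP/S)\N
          [2,3] "gave" : S
        [3,4] "clearly" : ((N\S)/PP)\NP
      [4,5] "here" : PP
    [5,7] N\N   <
      [5,6] "idea" : S
      [6,7] "sent" : (N\N)\S
  [7,8] "a" : S\(N\S)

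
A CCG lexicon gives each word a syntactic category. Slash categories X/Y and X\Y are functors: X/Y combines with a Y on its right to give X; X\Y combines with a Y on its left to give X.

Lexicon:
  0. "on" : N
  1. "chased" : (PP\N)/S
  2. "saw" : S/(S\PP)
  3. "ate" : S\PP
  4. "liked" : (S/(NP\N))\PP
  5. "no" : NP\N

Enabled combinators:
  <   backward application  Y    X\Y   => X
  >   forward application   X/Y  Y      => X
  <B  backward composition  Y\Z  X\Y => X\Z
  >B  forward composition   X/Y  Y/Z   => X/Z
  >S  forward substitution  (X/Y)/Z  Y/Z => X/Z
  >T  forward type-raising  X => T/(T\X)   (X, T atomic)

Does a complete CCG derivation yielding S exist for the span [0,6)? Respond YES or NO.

YES

[0,6] S   >
  [0,5] S/(NP\N)   <
    [0,4] PP   <
      [0,1] "on" : N
      [1,4] PP\N   >
        [1,2] "chased" : (PP\N)/S
        [2,4] S   >
          [2,3] "saw" : S/(S\PP)
          [3,4] "ate" : S\PP
    [4,5] "liked" : (S/(NP\N))\PP
  [5,6] "no" : NP\N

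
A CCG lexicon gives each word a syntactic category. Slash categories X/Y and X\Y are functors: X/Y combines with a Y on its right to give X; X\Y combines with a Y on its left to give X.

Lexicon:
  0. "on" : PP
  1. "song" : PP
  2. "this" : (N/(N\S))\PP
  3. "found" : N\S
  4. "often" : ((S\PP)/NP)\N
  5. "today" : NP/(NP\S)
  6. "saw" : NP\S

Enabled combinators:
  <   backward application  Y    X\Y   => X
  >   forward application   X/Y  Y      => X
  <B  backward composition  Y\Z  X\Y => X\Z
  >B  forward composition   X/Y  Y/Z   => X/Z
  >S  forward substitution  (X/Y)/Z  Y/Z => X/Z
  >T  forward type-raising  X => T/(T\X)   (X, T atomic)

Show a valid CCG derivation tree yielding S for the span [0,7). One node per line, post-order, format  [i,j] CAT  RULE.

[0,1] PP  lex  "on"
[1,2] PP  lex  "song"
[2,3] (N/(N\S))\PP  lex  "this"
[1,3] N/(N\S)  <  k=2
[3,4] N\S  lex  "found"
[1,4] N  >  k=3
[4,5] ((S\PP)/NP)\N  lex  "often"
[1,5] (S\PP)/NP  <  k=4
[5,6] NP/(NP\S)  lex  "today"
[6,7] NP\S  lex  "saw"
[5,7] NP  >  k=6
[1,7] S\PP  >  k=5
[0,7] S  <  k=1

[0,7] S   <
  [0,1] "on" : PP
  [1,7] S\PP   >
    [1,5] (S\PP)/NP   <
      [1,4] N   >
        [1,3] N/(N\S)   <
          [1,2] "song" : PP
          [2,3] "this" : (N/(N\S))\PP
        [3,4] "found" : N\S
      [4,5] "often" : ((S\PP)/NP)\N
    [5,7] NP   >
      [5,6] "today" : NP/(NP\S)
      [6,7] "saw" : NP\S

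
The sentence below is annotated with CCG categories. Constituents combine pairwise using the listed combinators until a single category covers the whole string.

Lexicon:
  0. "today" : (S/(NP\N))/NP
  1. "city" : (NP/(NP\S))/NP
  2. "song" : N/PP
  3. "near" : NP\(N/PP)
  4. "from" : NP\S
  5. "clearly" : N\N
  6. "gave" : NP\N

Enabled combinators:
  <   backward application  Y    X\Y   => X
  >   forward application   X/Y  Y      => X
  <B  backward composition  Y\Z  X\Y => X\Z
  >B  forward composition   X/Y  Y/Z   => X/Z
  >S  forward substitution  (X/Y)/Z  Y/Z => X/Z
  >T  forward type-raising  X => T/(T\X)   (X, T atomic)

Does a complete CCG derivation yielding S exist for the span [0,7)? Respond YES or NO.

YES

[0,7] S   >
  [0,5] S/(NP\N)   >
    [0,1] "today" : (S/(NP\N))/NP
    [1,5] NP   >
      [1,4] NP/(NP\S)   >
        [1,2] "city" : (NP/(NP\S))/NP
        [2,4] NP   <
          [2,3] "song" : N/PP
          [3,4] "near" : NP\(N/PP)
      [4,5] "from" : NP\S
  [5,7] NP\N   <B
    [5,6] "clearly" : N\N
    [6,7] "gave" : NP\N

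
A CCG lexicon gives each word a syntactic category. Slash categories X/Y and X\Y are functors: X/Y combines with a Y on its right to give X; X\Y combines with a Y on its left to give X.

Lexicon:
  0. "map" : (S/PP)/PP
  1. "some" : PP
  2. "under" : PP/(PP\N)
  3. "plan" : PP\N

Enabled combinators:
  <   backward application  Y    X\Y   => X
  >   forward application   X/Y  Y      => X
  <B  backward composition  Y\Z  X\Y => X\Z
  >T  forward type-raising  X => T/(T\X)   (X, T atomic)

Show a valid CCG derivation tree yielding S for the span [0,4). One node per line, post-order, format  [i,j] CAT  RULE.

[0,1] (S/PP)/PP  lex  "map"
[1,2] PP  lex  "some"
[0,2] S/PP  >  k=1
[2,3] PP/(PP\N)  lex  "under"
[3,4] PP\N  lex  "plan"
[2,4] PP  >  k=3
[0,4] S  >  k=2

[0,4] S   >
  [0,2] S/PP   >
    [0,1] "map" : (S/PP)/PP
    [1,2] "some" : PP
  [2,4] PP   >
    [2,3] "under" : PP/(PP\N)
    [3,4] "plan" : PP\N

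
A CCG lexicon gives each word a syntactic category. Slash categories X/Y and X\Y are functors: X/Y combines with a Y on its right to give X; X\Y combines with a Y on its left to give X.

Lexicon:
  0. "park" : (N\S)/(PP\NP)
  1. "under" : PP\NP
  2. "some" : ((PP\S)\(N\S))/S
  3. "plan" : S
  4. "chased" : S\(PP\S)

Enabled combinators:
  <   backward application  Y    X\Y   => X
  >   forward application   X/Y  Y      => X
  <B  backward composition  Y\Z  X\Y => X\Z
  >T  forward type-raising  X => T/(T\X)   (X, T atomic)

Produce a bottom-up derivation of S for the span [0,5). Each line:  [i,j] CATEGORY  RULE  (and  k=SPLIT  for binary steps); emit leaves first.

[0,1] (N\S)/(PP\NP)  lex  "park"
[1,2] PP\NP  lex  "under"
[0,2] N\S  >  k=1
[2,3] ((PP\S)\(N\S))/S  lex  "some"
[3,4] S  lex  "plan"
[2,4] (PP\S)\(N\S)  >  k=3
[0,4] PP\S  <  k=2
[4,5] S\(PP\S)  lex  "chased"
[0,5] S  <  k=4

[0,5] S   <
  [0,4] PP\S   <
    [0,2] N\S   >
      [0,1] "park" : (N\S)/(PP\NP)
      [1,2] "under" : PP\NP
    [2,4] (PP\S)\(N\S)   >
      [2,3] "some" : ((PP\S)\(N\S))/S
      [3,4] "plan" : S
  [4,5] "chased" : S\(PP\S)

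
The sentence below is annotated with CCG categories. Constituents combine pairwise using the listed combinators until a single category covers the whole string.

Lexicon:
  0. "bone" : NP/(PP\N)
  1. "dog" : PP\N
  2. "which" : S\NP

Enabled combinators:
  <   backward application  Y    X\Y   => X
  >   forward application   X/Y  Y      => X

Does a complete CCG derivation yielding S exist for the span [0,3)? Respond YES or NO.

[0,3] S   <
  [0,2] NP   >
    [0,1] "bone" : NP/(PP\N)
    [1,2] "dog" : PP\N
  [2,3] "which" : S\NP

YES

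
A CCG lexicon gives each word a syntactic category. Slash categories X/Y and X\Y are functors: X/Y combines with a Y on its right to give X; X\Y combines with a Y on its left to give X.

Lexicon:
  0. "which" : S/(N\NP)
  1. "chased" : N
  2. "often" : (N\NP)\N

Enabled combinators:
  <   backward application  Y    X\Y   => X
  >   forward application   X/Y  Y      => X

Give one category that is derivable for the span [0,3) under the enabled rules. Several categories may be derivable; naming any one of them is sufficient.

S

[0,3] S   >
  [0,1] "which" : S/(N\NP)
  [1,3] N\NP   <
    [1,2] "chased" : N
    [2,3] "often" : (N\NP)\N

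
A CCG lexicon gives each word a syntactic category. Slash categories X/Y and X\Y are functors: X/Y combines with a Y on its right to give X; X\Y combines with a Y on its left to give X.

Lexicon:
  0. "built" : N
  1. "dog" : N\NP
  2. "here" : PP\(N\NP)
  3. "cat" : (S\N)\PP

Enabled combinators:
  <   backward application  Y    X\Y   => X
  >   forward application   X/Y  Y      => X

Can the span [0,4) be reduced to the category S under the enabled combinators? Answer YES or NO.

YES

[0,4] S   <
  [0,1] "built" : N
  [1,4] S\N   <
    [1,3] PP   <
      [1,2] "dog" : N\NP
      [2,3] "here" : PP\(N\NP)
    [3,4] "cat" : (S\N)\PP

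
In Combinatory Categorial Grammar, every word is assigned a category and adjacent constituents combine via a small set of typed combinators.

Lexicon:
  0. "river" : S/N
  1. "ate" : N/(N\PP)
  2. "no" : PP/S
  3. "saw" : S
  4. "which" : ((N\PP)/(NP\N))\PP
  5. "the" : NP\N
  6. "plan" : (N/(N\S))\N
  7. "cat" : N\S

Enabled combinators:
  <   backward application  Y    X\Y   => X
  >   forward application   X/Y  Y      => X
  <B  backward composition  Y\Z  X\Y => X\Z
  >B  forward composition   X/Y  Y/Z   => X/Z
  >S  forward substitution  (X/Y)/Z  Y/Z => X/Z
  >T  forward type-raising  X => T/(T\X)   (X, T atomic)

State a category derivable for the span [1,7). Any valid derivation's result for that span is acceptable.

[0,8] S   >
  [0,1] "river" : S/N
  [1,8] N   >
    [1,7] N/(N\S)   <
      [1,6] N   >
        [1,2] "ate" : N/(N\PP)
        [2,6] N\PP   >
          [2,5] (N\PP)/(NP\N)   <
            [2,4] PP   >
              [2,3] "no" : PP/S
              [3,4] "saw" : S
            [4,5] "which" : ((N\PP)/(NP\N))\PP
          [5,6] "the" : NP\N
      [6,7] "plan" : (N/(N\S))\N
    [7,8] "cat" : N\S

N/(N\S)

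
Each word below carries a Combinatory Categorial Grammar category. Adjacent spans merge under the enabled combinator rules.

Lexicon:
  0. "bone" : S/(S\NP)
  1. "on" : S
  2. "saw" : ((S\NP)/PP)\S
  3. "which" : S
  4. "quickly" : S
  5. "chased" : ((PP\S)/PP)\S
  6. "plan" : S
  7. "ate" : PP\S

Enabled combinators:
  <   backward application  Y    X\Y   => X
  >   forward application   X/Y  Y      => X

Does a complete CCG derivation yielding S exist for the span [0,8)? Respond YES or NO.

[0,8] S   >
  [0,1] "bone" : S/(S\NP)
  [1,8] S\NP   >
    [1,3] (S\NP)/PP   <
      [1,2] "on" : S
      [2,3] "saw" : ((S\NP)/PP)\S
    [3,8] PP   <
      [3,4] "which" : S
      [4,8] PP\S   >
        [4,6] (PP\S)/PP   <
          [4,5] "quickly" : S
          [5,6] "chased" : ((PP\S)/PP)\S
        [6,8] PP   <
          [6,7] "plan" : S
          [7,8] "ate" : PP\S

YES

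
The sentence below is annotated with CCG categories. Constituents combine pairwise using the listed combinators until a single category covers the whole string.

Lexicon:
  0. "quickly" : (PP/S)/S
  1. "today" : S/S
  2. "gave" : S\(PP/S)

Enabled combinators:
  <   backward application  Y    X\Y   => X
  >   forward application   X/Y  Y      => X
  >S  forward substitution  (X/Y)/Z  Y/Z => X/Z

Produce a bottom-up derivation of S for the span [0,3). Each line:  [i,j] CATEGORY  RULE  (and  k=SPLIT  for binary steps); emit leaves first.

[0,1] (PP/S)/S  lex  "quickly"
[1,2] S/S  lex  "today"
[0,2] PP/S  >S  k=1
[2,3] S\(PP/S)  lex  "gave"
[0,3] S  <  k=2

[0,3] S   <
  [0,2] PP/S   >S
    [0,1] "quickly" : (PP/S)/S
    [1,2] "today" : S/S
  [2,3] "gave" : S\(PP/S)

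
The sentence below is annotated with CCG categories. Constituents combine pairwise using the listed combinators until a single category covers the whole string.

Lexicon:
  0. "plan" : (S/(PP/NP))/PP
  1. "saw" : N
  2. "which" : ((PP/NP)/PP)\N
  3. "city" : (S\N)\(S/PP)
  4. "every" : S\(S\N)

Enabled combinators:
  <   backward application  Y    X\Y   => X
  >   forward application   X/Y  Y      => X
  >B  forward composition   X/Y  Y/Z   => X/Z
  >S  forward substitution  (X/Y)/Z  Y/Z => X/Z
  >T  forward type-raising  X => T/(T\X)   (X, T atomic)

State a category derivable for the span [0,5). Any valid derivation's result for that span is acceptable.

[0,5] S   <
  [0,4] S\N   <
    [0,3] S/PP   >S
      [0,1] "plan" : (S/(PP/NP))/PP
      [1,3] (PP/NP)/PP   <
        [1,2] "saw" : N
        [2,3] "which" : ((PP/NP)/PP)\N
    [3,4] "city" : (S\N)\(S/PP)
  [4,5] "every" : S\(S\N)

S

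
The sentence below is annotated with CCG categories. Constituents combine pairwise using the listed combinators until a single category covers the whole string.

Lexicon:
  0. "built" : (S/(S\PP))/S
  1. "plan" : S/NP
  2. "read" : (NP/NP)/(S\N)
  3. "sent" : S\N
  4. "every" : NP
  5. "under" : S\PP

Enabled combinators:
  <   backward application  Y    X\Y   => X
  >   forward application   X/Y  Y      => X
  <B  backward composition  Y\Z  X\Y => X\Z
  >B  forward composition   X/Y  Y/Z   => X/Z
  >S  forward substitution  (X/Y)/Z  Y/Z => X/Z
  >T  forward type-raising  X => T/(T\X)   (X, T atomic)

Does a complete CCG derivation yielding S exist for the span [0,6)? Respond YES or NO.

YES

[0,6] S   >
  [0,5] S/(S\PP)   >
    [0,1] "built" : (S/(S\PP))/S
    [1,5] S   >
      [1,4] S/NP   >B
        [1,2] "plan" : S/NP
        [2,4] NP/NP   >
          [2,3] "read" : (NP/NP)/(S\N)
          [3,4] "sent" : S\N
      [4,5] "every" : NP
  [5,6] "under" : S\PP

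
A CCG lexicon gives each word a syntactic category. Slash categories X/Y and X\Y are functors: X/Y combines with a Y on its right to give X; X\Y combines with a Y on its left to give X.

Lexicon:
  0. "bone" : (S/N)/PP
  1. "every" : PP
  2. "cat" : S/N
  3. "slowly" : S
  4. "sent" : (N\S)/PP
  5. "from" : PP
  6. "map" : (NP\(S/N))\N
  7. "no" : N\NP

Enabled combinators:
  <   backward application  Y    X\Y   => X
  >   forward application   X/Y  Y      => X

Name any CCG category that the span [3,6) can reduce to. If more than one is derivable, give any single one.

[0,8] S   >
  [0,2] S/N   >
    [0,1] "bone" : (S/N)/PP
    [1,2] "every" : PP
  [2,8] N   <
    [2,7] NP   <
      [2,3] "cat" : S/N
      [3,7] NP\(S/N)   <
        [3,6] N   <
          [3,4] "slowly" : S
          [4,6] N\S   >
            [4,5] "sent" : (N\S)/PP
            [5,6] "from" : PP
        [6,7] "map" : (NP\(S/N))\N
    [7,8] "no" : N\NP

N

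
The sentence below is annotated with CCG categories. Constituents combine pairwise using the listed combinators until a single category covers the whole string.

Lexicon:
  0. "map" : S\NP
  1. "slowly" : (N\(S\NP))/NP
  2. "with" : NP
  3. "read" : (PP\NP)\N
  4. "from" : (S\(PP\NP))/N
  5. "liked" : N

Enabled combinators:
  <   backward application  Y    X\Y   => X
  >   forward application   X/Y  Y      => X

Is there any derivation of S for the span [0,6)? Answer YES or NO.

[0,6] S   <
  [0,4] PP\NP   <
    [0,3] N   <
      [0,1] "map" : S\NP
      [1,3] N\(S\NP)   >
        [1,2] "slowly" : (N\(S\NP))/NP
        [2,3] "with" : NP
    [3,4] "read" : (PP\NP)\N
  [4,6] S\(PP\NP)   >
    [4,5] "from" : (S\(PP\NP))/N
    [5,6] "liked" : N

YES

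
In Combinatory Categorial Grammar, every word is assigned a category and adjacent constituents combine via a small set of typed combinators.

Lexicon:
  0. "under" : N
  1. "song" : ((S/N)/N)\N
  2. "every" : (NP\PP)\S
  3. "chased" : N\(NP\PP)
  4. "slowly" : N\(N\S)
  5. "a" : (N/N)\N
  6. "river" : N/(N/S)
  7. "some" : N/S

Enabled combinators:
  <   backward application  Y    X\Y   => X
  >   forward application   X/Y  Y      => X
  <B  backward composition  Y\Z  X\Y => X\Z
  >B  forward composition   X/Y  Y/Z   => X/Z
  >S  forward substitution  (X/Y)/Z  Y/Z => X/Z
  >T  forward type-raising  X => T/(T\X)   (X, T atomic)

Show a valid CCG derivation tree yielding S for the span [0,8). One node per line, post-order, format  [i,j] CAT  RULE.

[0,8] S   >
  [0,6] S/N   >S
    [0,2] (S/N)/N   <
      [0,1] "under" : N
      [1,2] "song" : ((S/N)/N)\N
    [2,6] N/N   <
      [2,5] N   <
        [2,4] N\S   <B
          [2,3] "every" : (NP\PP)\S
          [3,4] "chased" : N\(NP\PP)
        [4,5] "slowly" : N\(N\S)
      [5,6] "a" : (N/N)\N
  [6,8] N   >
    [6,7] "river" : N/(N/S)
    [7,8] "some" : N/S

[0,1] N  lex  "under"
[1,2] ((S/N)/N)\N  lex  "song"
[0,2] (S/N)/N  <  k=1
[2,3] (NP\PP)\S  lex  "every"
[3,4] N\(NP\PP)  lex  "chased"
[2,4] N\S  <B  k=3
[4,5] N\(N\S)  lex  "slowly"
[2,5] N  <  k=4
[5,6] (N/N)\N  lex  "a"
[2,6] N/N  <  k=5
[0,6] S/N  >S  k=2
[6,7] N/(N/S)  lex  "river"
[7,8] N/S  lex  "some"
[6,8] N  >  k=7
[0,8] S  >  k=6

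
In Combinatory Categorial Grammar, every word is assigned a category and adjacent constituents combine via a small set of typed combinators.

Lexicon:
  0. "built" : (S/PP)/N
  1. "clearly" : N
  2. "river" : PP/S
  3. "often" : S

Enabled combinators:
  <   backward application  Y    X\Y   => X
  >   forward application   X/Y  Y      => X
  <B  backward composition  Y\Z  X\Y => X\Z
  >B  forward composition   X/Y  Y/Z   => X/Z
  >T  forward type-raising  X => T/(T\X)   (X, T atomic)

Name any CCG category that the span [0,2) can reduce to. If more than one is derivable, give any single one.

S/PP

[0,4] S   >
  [0,2] S/PP   >
    [0,1] "built" : (S/PP)/N
    [1,2] "clearly" : N
  [2,4] PP   >
    [2,3] "river" : PP/S
    [3,4] "often" : S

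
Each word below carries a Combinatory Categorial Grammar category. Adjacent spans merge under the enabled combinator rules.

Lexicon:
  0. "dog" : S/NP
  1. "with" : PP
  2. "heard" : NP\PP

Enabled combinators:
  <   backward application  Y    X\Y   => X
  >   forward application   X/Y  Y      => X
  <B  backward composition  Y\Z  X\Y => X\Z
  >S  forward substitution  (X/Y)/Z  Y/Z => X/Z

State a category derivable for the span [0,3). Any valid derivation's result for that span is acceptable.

[0,3] S   >
  [0,1] "dog" : S/NP
  [1,3] NP   <
    [1,2] "with" : PP
    [2,3] "heard" : NP\PP

S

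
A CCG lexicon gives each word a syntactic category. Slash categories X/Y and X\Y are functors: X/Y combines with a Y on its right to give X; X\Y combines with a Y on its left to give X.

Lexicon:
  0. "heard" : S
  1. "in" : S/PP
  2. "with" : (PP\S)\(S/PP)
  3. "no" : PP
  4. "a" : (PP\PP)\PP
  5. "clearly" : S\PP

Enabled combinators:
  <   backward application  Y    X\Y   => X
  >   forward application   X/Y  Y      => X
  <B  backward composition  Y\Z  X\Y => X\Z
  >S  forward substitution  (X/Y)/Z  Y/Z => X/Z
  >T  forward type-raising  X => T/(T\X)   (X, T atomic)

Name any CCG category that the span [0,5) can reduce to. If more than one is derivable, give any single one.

PP

[0,6] S   <
  [0,5] PP   <
    [0,1] "heard" : S
    [1,5] PP\S   <B
      [1,3] PP\S   <
        [1,2] "in" : S/PP
        [2,3] "with" : (PP\S)\(S/PP)
      [3,5] PP\PP   <
        [3,4] "no" : PP
        [4,5] "a" : (PP\PP)\PP
  [5,6] "clearly" : S\PP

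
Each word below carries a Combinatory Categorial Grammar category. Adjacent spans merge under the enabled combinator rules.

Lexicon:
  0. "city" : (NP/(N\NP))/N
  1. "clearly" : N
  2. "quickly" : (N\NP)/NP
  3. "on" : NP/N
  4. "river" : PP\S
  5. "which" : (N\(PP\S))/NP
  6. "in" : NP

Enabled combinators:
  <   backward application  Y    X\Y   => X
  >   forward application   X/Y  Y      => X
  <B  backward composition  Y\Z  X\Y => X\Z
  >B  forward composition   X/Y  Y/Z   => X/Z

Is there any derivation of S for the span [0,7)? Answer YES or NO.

NO

(NP/(N\NP))/N N (N\NP)/NP NP/N PP\S (N\(PP\S))/NP NP
CKY chart[0,7] = {NP}; S ∉ chart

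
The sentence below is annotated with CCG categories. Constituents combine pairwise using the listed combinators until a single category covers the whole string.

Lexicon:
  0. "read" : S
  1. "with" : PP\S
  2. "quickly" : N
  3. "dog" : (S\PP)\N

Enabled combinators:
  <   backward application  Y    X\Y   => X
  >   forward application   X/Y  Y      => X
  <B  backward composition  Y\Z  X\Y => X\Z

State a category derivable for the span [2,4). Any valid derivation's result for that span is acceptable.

[0,4] S   <
  [0,2] PP   <
    [0,1] "read" : S
    [1,2] "with" : PP\S
  [2,4] S\PP   <
    [2,3] "quickly" : N
    [3,4] "dog" : (S\PP)\N

S\PP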